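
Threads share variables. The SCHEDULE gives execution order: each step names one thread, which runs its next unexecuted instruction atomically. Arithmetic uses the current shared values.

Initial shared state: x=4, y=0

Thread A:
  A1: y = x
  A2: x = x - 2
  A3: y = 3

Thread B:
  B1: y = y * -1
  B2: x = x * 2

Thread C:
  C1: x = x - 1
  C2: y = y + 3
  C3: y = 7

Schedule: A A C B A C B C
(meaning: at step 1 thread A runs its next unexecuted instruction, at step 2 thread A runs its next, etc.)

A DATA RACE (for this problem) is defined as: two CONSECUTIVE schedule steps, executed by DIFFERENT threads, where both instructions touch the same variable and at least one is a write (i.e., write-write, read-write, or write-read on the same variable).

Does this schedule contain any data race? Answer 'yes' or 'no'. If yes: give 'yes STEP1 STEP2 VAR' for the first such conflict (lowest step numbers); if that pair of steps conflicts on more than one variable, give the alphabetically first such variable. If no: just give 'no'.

Answer: yes 2 3 x

Derivation:
Steps 1,2: same thread (A). No race.
Steps 2,3: A(x = x - 2) vs C(x = x - 1). RACE on x (W-W).
Steps 3,4: C(r=x,w=x) vs B(r=y,w=y). No conflict.
Steps 4,5: B(y = y * -1) vs A(y = 3). RACE on y (W-W).
Steps 5,6: A(y = 3) vs C(y = y + 3). RACE on y (W-W).
Steps 6,7: C(r=y,w=y) vs B(r=x,w=x). No conflict.
Steps 7,8: B(r=x,w=x) vs C(r=-,w=y). No conflict.
First conflict at steps 2,3.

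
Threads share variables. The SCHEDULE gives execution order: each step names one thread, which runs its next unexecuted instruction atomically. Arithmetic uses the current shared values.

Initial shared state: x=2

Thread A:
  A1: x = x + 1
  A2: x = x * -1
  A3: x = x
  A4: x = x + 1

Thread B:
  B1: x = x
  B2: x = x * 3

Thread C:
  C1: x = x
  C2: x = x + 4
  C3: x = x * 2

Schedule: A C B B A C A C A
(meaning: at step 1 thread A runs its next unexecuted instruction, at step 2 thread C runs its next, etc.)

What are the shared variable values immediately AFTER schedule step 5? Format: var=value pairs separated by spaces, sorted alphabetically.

Answer: x=-9

Derivation:
Step 1: thread A executes A1 (x = x + 1). Shared: x=3. PCs: A@1 B@0 C@0
Step 2: thread C executes C1 (x = x). Shared: x=3. PCs: A@1 B@0 C@1
Step 3: thread B executes B1 (x = x). Shared: x=3. PCs: A@1 B@1 C@1
Step 4: thread B executes B2 (x = x * 3). Shared: x=9. PCs: A@1 B@2 C@1
Step 5: thread A executes A2 (x = x * -1). Shared: x=-9. PCs: A@2 B@2 C@1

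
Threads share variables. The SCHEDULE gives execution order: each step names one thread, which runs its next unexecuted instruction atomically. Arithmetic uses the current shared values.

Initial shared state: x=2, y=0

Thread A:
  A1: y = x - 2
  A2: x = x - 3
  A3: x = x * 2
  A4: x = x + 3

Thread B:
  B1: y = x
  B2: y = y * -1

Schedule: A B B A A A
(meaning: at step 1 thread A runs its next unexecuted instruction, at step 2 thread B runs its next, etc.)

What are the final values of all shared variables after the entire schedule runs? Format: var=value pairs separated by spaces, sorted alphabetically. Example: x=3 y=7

Step 1: thread A executes A1 (y = x - 2). Shared: x=2 y=0. PCs: A@1 B@0
Step 2: thread B executes B1 (y = x). Shared: x=2 y=2. PCs: A@1 B@1
Step 3: thread B executes B2 (y = y * -1). Shared: x=2 y=-2. PCs: A@1 B@2
Step 4: thread A executes A2 (x = x - 3). Shared: x=-1 y=-2. PCs: A@2 B@2
Step 5: thread A executes A3 (x = x * 2). Shared: x=-2 y=-2. PCs: A@3 B@2
Step 6: thread A executes A4 (x = x + 3). Shared: x=1 y=-2. PCs: A@4 B@2

Answer: x=1 y=-2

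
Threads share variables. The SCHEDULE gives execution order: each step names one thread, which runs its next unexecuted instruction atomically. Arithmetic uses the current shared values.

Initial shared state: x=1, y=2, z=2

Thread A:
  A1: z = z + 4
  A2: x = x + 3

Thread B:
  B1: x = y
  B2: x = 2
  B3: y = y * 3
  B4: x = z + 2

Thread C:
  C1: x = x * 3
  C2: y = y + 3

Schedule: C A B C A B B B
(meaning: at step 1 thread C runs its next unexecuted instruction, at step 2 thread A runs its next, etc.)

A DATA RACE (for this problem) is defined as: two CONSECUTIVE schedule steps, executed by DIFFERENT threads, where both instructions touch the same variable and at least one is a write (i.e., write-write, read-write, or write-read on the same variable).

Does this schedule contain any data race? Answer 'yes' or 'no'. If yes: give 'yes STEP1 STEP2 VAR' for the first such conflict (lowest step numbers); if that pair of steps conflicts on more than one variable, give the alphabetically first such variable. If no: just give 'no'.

Answer: yes 3 4 y

Derivation:
Steps 1,2: C(r=x,w=x) vs A(r=z,w=z). No conflict.
Steps 2,3: A(r=z,w=z) vs B(r=y,w=x). No conflict.
Steps 3,4: B(x = y) vs C(y = y + 3). RACE on y (R-W).
Steps 4,5: C(r=y,w=y) vs A(r=x,w=x). No conflict.
Steps 5,6: A(x = x + 3) vs B(x = 2). RACE on x (W-W).
Steps 6,7: same thread (B). No race.
Steps 7,8: same thread (B). No race.
First conflict at steps 3,4.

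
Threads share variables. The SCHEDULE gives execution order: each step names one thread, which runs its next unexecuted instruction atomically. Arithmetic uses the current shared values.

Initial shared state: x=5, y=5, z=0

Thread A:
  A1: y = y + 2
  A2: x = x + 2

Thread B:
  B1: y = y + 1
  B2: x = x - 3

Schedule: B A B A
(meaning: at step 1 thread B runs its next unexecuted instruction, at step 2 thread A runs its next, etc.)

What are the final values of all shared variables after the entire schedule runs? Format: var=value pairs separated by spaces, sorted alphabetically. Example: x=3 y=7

Step 1: thread B executes B1 (y = y + 1). Shared: x=5 y=6 z=0. PCs: A@0 B@1
Step 2: thread A executes A1 (y = y + 2). Shared: x=5 y=8 z=0. PCs: A@1 B@1
Step 3: thread B executes B2 (x = x - 3). Shared: x=2 y=8 z=0. PCs: A@1 B@2
Step 4: thread A executes A2 (x = x + 2). Shared: x=4 y=8 z=0. PCs: A@2 B@2

Answer: x=4 y=8 z=0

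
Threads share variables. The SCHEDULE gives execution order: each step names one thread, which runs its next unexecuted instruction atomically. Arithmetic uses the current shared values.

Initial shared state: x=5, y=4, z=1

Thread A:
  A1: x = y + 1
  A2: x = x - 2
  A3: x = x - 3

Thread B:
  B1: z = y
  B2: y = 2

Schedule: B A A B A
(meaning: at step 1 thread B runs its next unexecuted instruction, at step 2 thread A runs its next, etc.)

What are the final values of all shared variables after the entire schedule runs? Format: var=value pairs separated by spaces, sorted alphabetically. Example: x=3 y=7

Answer: x=0 y=2 z=4

Derivation:
Step 1: thread B executes B1 (z = y). Shared: x=5 y=4 z=4. PCs: A@0 B@1
Step 2: thread A executes A1 (x = y + 1). Shared: x=5 y=4 z=4. PCs: A@1 B@1
Step 3: thread A executes A2 (x = x - 2). Shared: x=3 y=4 z=4. PCs: A@2 B@1
Step 4: thread B executes B2 (y = 2). Shared: x=3 y=2 z=4. PCs: A@2 B@2
Step 5: thread A executes A3 (x = x - 3). Shared: x=0 y=2 z=4. PCs: A@3 B@2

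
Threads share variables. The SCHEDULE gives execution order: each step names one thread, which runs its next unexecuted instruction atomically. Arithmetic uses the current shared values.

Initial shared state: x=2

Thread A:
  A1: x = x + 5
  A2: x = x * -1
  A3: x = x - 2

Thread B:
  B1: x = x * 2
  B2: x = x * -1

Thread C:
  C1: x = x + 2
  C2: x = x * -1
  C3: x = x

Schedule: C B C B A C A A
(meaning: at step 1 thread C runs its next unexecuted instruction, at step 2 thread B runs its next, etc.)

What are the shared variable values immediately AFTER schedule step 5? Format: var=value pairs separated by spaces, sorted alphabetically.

Step 1: thread C executes C1 (x = x + 2). Shared: x=4. PCs: A@0 B@0 C@1
Step 2: thread B executes B1 (x = x * 2). Shared: x=8. PCs: A@0 B@1 C@1
Step 3: thread C executes C2 (x = x * -1). Shared: x=-8. PCs: A@0 B@1 C@2
Step 4: thread B executes B2 (x = x * -1). Shared: x=8. PCs: A@0 B@2 C@2
Step 5: thread A executes A1 (x = x + 5). Shared: x=13. PCs: A@1 B@2 C@2

Answer: x=13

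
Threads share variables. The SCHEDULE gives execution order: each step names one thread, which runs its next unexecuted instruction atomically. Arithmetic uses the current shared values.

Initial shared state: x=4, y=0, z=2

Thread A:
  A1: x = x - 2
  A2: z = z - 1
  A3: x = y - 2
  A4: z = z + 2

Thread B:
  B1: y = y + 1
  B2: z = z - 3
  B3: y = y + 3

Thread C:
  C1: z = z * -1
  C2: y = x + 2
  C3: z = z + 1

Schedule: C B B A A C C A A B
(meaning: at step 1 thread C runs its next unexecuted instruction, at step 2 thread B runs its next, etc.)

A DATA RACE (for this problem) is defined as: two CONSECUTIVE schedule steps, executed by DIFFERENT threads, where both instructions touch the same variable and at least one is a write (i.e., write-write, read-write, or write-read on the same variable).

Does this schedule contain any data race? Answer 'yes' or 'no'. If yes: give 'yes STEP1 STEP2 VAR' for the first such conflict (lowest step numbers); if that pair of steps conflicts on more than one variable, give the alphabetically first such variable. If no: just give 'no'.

Steps 1,2: C(r=z,w=z) vs B(r=y,w=y). No conflict.
Steps 2,3: same thread (B). No race.
Steps 3,4: B(r=z,w=z) vs A(r=x,w=x). No conflict.
Steps 4,5: same thread (A). No race.
Steps 5,6: A(r=z,w=z) vs C(r=x,w=y). No conflict.
Steps 6,7: same thread (C). No race.
Steps 7,8: C(r=z,w=z) vs A(r=y,w=x). No conflict.
Steps 8,9: same thread (A). No race.
Steps 9,10: A(r=z,w=z) vs B(r=y,w=y). No conflict.

Answer: no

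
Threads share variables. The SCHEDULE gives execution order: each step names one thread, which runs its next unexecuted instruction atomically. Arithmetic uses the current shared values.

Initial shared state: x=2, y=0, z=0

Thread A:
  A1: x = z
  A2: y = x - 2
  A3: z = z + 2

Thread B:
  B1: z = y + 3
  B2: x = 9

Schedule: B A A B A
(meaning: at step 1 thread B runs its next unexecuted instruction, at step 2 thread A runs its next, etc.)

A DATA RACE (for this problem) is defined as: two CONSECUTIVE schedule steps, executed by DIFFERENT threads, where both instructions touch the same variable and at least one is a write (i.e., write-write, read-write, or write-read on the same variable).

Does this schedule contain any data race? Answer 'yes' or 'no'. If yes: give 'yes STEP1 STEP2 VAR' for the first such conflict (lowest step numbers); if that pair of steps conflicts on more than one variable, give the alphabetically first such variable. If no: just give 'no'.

Answer: yes 1 2 z

Derivation:
Steps 1,2: B(z = y + 3) vs A(x = z). RACE on z (W-R).
Steps 2,3: same thread (A). No race.
Steps 3,4: A(y = x - 2) vs B(x = 9). RACE on x (R-W).
Steps 4,5: B(r=-,w=x) vs A(r=z,w=z). No conflict.
First conflict at steps 1,2.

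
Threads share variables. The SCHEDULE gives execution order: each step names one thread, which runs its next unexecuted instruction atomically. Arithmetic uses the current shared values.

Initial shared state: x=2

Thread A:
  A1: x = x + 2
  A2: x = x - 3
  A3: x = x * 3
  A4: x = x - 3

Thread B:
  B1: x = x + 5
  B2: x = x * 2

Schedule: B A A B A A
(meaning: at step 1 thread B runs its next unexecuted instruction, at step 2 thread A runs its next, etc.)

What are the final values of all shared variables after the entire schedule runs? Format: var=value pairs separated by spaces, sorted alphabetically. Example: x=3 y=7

Step 1: thread B executes B1 (x = x + 5). Shared: x=7. PCs: A@0 B@1
Step 2: thread A executes A1 (x = x + 2). Shared: x=9. PCs: A@1 B@1
Step 3: thread A executes A2 (x = x - 3). Shared: x=6. PCs: A@2 B@1
Step 4: thread B executes B2 (x = x * 2). Shared: x=12. PCs: A@2 B@2
Step 5: thread A executes A3 (x = x * 3). Shared: x=36. PCs: A@3 B@2
Step 6: thread A executes A4 (x = x - 3). Shared: x=33. PCs: A@4 B@2

Answer: x=33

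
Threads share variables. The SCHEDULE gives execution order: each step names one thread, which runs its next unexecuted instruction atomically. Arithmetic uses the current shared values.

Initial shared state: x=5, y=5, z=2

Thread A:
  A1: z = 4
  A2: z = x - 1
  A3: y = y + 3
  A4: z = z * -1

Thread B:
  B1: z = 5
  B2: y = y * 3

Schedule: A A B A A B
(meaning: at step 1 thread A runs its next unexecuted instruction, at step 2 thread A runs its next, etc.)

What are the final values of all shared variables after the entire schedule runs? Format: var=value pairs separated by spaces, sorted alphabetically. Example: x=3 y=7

Answer: x=5 y=24 z=-5

Derivation:
Step 1: thread A executes A1 (z = 4). Shared: x=5 y=5 z=4. PCs: A@1 B@0
Step 2: thread A executes A2 (z = x - 1). Shared: x=5 y=5 z=4. PCs: A@2 B@0
Step 3: thread B executes B1 (z = 5). Shared: x=5 y=5 z=5. PCs: A@2 B@1
Step 4: thread A executes A3 (y = y + 3). Shared: x=5 y=8 z=5. PCs: A@3 B@1
Step 5: thread A executes A4 (z = z * -1). Shared: x=5 y=8 z=-5. PCs: A@4 B@1
Step 6: thread B executes B2 (y = y * 3). Shared: x=5 y=24 z=-5. PCs: A@4 B@2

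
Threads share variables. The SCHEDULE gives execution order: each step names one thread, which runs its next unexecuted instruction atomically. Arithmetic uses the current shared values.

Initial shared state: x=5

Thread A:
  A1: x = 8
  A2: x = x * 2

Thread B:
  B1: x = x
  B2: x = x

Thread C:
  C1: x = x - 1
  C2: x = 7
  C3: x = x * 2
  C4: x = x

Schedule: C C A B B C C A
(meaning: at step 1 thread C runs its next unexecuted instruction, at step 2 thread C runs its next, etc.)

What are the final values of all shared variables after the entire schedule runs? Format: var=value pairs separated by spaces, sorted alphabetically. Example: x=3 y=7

Step 1: thread C executes C1 (x = x - 1). Shared: x=4. PCs: A@0 B@0 C@1
Step 2: thread C executes C2 (x = 7). Shared: x=7. PCs: A@0 B@0 C@2
Step 3: thread A executes A1 (x = 8). Shared: x=8. PCs: A@1 B@0 C@2
Step 4: thread B executes B1 (x = x). Shared: x=8. PCs: A@1 B@1 C@2
Step 5: thread B executes B2 (x = x). Shared: x=8. PCs: A@1 B@2 C@2
Step 6: thread C executes C3 (x = x * 2). Shared: x=16. PCs: A@1 B@2 C@3
Step 7: thread C executes C4 (x = x). Shared: x=16. PCs: A@1 B@2 C@4
Step 8: thread A executes A2 (x = x * 2). Shared: x=32. PCs: A@2 B@2 C@4

Answer: x=32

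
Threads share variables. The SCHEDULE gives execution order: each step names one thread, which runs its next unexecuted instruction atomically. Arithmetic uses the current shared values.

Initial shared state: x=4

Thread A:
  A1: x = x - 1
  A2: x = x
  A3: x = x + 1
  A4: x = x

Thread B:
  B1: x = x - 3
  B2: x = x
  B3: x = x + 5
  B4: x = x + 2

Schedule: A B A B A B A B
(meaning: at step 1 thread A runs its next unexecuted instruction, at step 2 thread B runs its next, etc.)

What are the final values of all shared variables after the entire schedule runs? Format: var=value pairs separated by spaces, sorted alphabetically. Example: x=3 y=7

Step 1: thread A executes A1 (x = x - 1). Shared: x=3. PCs: A@1 B@0
Step 2: thread B executes B1 (x = x - 3). Shared: x=0. PCs: A@1 B@1
Step 3: thread A executes A2 (x = x). Shared: x=0. PCs: A@2 B@1
Step 4: thread B executes B2 (x = x). Shared: x=0. PCs: A@2 B@2
Step 5: thread A executes A3 (x = x + 1). Shared: x=1. PCs: A@3 B@2
Step 6: thread B executes B3 (x = x + 5). Shared: x=6. PCs: A@3 B@3
Step 7: thread A executes A4 (x = x). Shared: x=6. PCs: A@4 B@3
Step 8: thread B executes B4 (x = x + 2). Shared: x=8. PCs: A@4 B@4

Answer: x=8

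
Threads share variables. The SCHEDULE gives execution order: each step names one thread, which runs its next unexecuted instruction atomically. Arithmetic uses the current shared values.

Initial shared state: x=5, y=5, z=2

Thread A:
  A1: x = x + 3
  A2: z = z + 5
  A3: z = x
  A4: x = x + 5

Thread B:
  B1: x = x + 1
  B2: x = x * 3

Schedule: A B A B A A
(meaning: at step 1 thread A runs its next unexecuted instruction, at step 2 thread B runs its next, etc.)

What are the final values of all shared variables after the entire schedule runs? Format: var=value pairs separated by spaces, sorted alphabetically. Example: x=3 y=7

Answer: x=32 y=5 z=27

Derivation:
Step 1: thread A executes A1 (x = x + 3). Shared: x=8 y=5 z=2. PCs: A@1 B@0
Step 2: thread B executes B1 (x = x + 1). Shared: x=9 y=5 z=2. PCs: A@1 B@1
Step 3: thread A executes A2 (z = z + 5). Shared: x=9 y=5 z=7. PCs: A@2 B@1
Step 4: thread B executes B2 (x = x * 3). Shared: x=27 y=5 z=7. PCs: A@2 B@2
Step 5: thread A executes A3 (z = x). Shared: x=27 y=5 z=27. PCs: A@3 B@2
Step 6: thread A executes A4 (x = x + 5). Shared: x=32 y=5 z=27. PCs: A@4 B@2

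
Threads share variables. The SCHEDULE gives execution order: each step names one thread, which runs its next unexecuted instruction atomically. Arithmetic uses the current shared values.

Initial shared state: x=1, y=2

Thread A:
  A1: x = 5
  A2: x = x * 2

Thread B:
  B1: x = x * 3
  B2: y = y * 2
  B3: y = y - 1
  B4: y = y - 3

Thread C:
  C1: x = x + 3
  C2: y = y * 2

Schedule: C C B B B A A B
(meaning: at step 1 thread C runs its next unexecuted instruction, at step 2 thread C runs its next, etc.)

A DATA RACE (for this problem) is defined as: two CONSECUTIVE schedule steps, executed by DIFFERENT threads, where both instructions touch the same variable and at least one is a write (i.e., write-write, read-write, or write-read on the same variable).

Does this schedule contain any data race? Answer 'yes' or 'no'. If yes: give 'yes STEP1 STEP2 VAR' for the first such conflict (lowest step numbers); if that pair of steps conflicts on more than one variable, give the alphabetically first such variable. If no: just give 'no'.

Answer: no

Derivation:
Steps 1,2: same thread (C). No race.
Steps 2,3: C(r=y,w=y) vs B(r=x,w=x). No conflict.
Steps 3,4: same thread (B). No race.
Steps 4,5: same thread (B). No race.
Steps 5,6: B(r=y,w=y) vs A(r=-,w=x). No conflict.
Steps 6,7: same thread (A). No race.
Steps 7,8: A(r=x,w=x) vs B(r=y,w=y). No conflict.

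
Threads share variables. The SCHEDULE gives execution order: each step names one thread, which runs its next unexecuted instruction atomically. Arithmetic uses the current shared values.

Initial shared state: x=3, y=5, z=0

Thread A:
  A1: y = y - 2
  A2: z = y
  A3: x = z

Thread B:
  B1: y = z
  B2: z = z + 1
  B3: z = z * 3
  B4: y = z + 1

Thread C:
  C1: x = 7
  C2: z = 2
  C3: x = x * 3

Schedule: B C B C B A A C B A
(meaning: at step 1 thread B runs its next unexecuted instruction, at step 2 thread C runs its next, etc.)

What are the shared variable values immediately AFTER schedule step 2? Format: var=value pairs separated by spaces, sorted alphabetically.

Step 1: thread B executes B1 (y = z). Shared: x=3 y=0 z=0. PCs: A@0 B@1 C@0
Step 2: thread C executes C1 (x = 7). Shared: x=7 y=0 z=0. PCs: A@0 B@1 C@1

Answer: x=7 y=0 z=0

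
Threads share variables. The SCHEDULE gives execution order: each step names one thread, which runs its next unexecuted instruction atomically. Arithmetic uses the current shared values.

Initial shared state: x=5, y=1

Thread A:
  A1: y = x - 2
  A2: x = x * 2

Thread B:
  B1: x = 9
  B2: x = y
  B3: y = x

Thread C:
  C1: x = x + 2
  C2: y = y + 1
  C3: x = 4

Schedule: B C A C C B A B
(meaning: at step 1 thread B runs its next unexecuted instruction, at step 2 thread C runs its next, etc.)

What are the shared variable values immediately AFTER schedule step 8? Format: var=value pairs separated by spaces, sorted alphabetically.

Answer: x=20 y=20

Derivation:
Step 1: thread B executes B1 (x = 9). Shared: x=9 y=1. PCs: A@0 B@1 C@0
Step 2: thread C executes C1 (x = x + 2). Shared: x=11 y=1. PCs: A@0 B@1 C@1
Step 3: thread A executes A1 (y = x - 2). Shared: x=11 y=9. PCs: A@1 B@1 C@1
Step 4: thread C executes C2 (y = y + 1). Shared: x=11 y=10. PCs: A@1 B@1 C@2
Step 5: thread C executes C3 (x = 4). Shared: x=4 y=10. PCs: A@1 B@1 C@3
Step 6: thread B executes B2 (x = y). Shared: x=10 y=10. PCs: A@1 B@2 C@3
Step 7: thread A executes A2 (x = x * 2). Shared: x=20 y=10. PCs: A@2 B@2 C@3
Step 8: thread B executes B3 (y = x). Shared: x=20 y=20. PCs: A@2 B@3 C@3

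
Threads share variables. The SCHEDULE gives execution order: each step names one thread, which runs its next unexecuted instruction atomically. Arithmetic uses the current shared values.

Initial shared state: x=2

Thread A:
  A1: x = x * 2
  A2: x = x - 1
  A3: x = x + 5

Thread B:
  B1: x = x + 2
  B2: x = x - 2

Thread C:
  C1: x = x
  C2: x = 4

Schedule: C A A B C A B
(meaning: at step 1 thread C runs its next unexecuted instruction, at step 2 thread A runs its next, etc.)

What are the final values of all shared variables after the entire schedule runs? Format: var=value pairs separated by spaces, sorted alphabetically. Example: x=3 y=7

Answer: x=7

Derivation:
Step 1: thread C executes C1 (x = x). Shared: x=2. PCs: A@0 B@0 C@1
Step 2: thread A executes A1 (x = x * 2). Shared: x=4. PCs: A@1 B@0 C@1
Step 3: thread A executes A2 (x = x - 1). Shared: x=3. PCs: A@2 B@0 C@1
Step 4: thread B executes B1 (x = x + 2). Shared: x=5. PCs: A@2 B@1 C@1
Step 5: thread C executes C2 (x = 4). Shared: x=4. PCs: A@2 B@1 C@2
Step 6: thread A executes A3 (x = x + 5). Shared: x=9. PCs: A@3 B@1 C@2
Step 7: thread B executes B2 (x = x - 2). Shared: x=7. PCs: A@3 B@2 C@2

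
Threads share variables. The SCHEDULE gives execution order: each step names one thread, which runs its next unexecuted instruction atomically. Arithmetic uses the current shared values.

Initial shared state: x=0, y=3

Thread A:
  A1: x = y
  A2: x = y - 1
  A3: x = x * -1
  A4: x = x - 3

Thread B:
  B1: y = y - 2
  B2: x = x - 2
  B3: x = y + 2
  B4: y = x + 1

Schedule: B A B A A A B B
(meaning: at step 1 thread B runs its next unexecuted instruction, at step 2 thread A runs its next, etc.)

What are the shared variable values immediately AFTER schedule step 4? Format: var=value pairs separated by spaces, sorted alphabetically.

Step 1: thread B executes B1 (y = y - 2). Shared: x=0 y=1. PCs: A@0 B@1
Step 2: thread A executes A1 (x = y). Shared: x=1 y=1. PCs: A@1 B@1
Step 3: thread B executes B2 (x = x - 2). Shared: x=-1 y=1. PCs: A@1 B@2
Step 4: thread A executes A2 (x = y - 1). Shared: x=0 y=1. PCs: A@2 B@2

Answer: x=0 y=1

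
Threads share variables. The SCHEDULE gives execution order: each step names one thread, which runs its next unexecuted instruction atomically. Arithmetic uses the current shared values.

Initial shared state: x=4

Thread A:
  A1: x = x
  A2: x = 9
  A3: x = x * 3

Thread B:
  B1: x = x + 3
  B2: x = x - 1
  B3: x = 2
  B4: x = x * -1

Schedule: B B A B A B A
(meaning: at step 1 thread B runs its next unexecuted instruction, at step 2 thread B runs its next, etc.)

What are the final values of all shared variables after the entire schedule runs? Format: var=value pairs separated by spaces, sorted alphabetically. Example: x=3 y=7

Step 1: thread B executes B1 (x = x + 3). Shared: x=7. PCs: A@0 B@1
Step 2: thread B executes B2 (x = x - 1). Shared: x=6. PCs: A@0 B@2
Step 3: thread A executes A1 (x = x). Shared: x=6. PCs: A@1 B@2
Step 4: thread B executes B3 (x = 2). Shared: x=2. PCs: A@1 B@3
Step 5: thread A executes A2 (x = 9). Shared: x=9. PCs: A@2 B@3
Step 6: thread B executes B4 (x = x * -1). Shared: x=-9. PCs: A@2 B@4
Step 7: thread A executes A3 (x = x * 3). Shared: x=-27. PCs: A@3 B@4

Answer: x=-27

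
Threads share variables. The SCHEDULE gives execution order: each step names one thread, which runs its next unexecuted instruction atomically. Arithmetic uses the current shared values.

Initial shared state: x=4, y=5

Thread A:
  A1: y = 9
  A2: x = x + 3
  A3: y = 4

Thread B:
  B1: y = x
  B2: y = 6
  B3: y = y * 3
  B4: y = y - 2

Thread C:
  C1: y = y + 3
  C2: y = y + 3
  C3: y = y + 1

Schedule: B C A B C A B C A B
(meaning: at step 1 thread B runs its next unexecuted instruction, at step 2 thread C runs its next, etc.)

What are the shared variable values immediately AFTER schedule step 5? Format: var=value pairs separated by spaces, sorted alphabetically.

Answer: x=4 y=9

Derivation:
Step 1: thread B executes B1 (y = x). Shared: x=4 y=4. PCs: A@0 B@1 C@0
Step 2: thread C executes C1 (y = y + 3). Shared: x=4 y=7. PCs: A@0 B@1 C@1
Step 3: thread A executes A1 (y = 9). Shared: x=4 y=9. PCs: A@1 B@1 C@1
Step 4: thread B executes B2 (y = 6). Shared: x=4 y=6. PCs: A@1 B@2 C@1
Step 5: thread C executes C2 (y = y + 3). Shared: x=4 y=9. PCs: A@1 B@2 C@2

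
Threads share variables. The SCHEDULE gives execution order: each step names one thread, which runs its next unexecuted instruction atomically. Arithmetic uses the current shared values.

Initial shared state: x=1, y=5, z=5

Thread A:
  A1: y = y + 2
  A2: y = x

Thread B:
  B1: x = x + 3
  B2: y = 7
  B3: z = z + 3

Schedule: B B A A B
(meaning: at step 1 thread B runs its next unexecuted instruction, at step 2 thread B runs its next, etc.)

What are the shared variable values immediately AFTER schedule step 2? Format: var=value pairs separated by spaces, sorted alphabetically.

Step 1: thread B executes B1 (x = x + 3). Shared: x=4 y=5 z=5. PCs: A@0 B@1
Step 2: thread B executes B2 (y = 7). Shared: x=4 y=7 z=5. PCs: A@0 B@2

Answer: x=4 y=7 z=5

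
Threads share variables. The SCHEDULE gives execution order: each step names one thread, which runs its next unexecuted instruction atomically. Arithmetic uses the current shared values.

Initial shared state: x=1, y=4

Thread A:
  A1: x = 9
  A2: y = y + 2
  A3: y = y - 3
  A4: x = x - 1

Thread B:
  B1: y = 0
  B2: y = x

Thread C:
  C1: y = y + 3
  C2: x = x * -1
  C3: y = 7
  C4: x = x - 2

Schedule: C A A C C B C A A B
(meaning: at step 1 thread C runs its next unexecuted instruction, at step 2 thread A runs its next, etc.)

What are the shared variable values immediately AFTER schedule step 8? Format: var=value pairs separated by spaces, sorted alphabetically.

Answer: x=-11 y=-3

Derivation:
Step 1: thread C executes C1 (y = y + 3). Shared: x=1 y=7. PCs: A@0 B@0 C@1
Step 2: thread A executes A1 (x = 9). Shared: x=9 y=7. PCs: A@1 B@0 C@1
Step 3: thread A executes A2 (y = y + 2). Shared: x=9 y=9. PCs: A@2 B@0 C@1
Step 4: thread C executes C2 (x = x * -1). Shared: x=-9 y=9. PCs: A@2 B@0 C@2
Step 5: thread C executes C3 (y = 7). Shared: x=-9 y=7. PCs: A@2 B@0 C@3
Step 6: thread B executes B1 (y = 0). Shared: x=-9 y=0. PCs: A@2 B@1 C@3
Step 7: thread C executes C4 (x = x - 2). Shared: x=-11 y=0. PCs: A@2 B@1 C@4
Step 8: thread A executes A3 (y = y - 3). Shared: x=-11 y=-3. PCs: A@3 B@1 C@4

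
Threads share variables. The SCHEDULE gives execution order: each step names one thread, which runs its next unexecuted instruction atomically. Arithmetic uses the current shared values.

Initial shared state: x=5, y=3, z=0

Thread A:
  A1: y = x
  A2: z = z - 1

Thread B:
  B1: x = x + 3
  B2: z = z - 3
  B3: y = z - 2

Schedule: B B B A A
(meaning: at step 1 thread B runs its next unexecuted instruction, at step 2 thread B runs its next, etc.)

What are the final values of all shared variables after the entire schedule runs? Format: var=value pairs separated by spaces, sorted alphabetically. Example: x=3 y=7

Answer: x=8 y=8 z=-4

Derivation:
Step 1: thread B executes B1 (x = x + 3). Shared: x=8 y=3 z=0. PCs: A@0 B@1
Step 2: thread B executes B2 (z = z - 3). Shared: x=8 y=3 z=-3. PCs: A@0 B@2
Step 3: thread B executes B3 (y = z - 2). Shared: x=8 y=-5 z=-3. PCs: A@0 B@3
Step 4: thread A executes A1 (y = x). Shared: x=8 y=8 z=-3. PCs: A@1 B@3
Step 5: thread A executes A2 (z = z - 1). Shared: x=8 y=8 z=-4. PCs: A@2 B@3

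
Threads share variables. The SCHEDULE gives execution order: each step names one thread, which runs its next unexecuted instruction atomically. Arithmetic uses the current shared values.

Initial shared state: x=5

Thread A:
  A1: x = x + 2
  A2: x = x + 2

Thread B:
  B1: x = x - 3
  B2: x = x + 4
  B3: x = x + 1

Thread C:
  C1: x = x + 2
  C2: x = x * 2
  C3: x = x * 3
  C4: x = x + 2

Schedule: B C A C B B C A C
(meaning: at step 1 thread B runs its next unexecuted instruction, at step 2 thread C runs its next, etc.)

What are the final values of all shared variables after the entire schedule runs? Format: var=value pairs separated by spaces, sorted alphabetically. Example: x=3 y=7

Step 1: thread B executes B1 (x = x - 3). Shared: x=2. PCs: A@0 B@1 C@0
Step 2: thread C executes C1 (x = x + 2). Shared: x=4. PCs: A@0 B@1 C@1
Step 3: thread A executes A1 (x = x + 2). Shared: x=6. PCs: A@1 B@1 C@1
Step 4: thread C executes C2 (x = x * 2). Shared: x=12. PCs: A@1 B@1 C@2
Step 5: thread B executes B2 (x = x + 4). Shared: x=16. PCs: A@1 B@2 C@2
Step 6: thread B executes B3 (x = x + 1). Shared: x=17. PCs: A@1 B@3 C@2
Step 7: thread C executes C3 (x = x * 3). Shared: x=51. PCs: A@1 B@3 C@3
Step 8: thread A executes A2 (x = x + 2). Shared: x=53. PCs: A@2 B@3 C@3
Step 9: thread C executes C4 (x = x + 2). Shared: x=55. PCs: A@2 B@3 C@4

Answer: x=55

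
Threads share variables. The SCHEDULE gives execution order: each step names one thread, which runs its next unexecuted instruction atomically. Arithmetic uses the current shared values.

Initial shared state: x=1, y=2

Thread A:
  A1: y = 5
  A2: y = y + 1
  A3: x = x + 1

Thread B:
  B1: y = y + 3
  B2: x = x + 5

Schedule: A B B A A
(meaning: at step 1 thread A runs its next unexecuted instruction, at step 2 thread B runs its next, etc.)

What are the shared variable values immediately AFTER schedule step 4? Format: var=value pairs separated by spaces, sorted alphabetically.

Answer: x=6 y=9

Derivation:
Step 1: thread A executes A1 (y = 5). Shared: x=1 y=5. PCs: A@1 B@0
Step 2: thread B executes B1 (y = y + 3). Shared: x=1 y=8. PCs: A@1 B@1
Step 3: thread B executes B2 (x = x + 5). Shared: x=6 y=8. PCs: A@1 B@2
Step 4: thread A executes A2 (y = y + 1). Shared: x=6 y=9. PCs: A@2 B@2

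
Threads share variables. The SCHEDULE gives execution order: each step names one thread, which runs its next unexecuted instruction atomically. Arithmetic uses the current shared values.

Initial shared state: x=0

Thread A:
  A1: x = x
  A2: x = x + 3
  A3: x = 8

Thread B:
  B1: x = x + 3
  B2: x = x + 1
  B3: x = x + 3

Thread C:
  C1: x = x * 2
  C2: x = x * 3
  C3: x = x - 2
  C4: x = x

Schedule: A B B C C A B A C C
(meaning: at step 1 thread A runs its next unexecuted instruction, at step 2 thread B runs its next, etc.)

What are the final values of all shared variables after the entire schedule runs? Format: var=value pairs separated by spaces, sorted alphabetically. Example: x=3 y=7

Step 1: thread A executes A1 (x = x). Shared: x=0. PCs: A@1 B@0 C@0
Step 2: thread B executes B1 (x = x + 3). Shared: x=3. PCs: A@1 B@1 C@0
Step 3: thread B executes B2 (x = x + 1). Shared: x=4. PCs: A@1 B@2 C@0
Step 4: thread C executes C1 (x = x * 2). Shared: x=8. PCs: A@1 B@2 C@1
Step 5: thread C executes C2 (x = x * 3). Shared: x=24. PCs: A@1 B@2 C@2
Step 6: thread A executes A2 (x = x + 3). Shared: x=27. PCs: A@2 B@2 C@2
Step 7: thread B executes B3 (x = x + 3). Shared: x=30. PCs: A@2 B@3 C@2
Step 8: thread A executes A3 (x = 8). Shared: x=8. PCs: A@3 B@3 C@2
Step 9: thread C executes C3 (x = x - 2). Shared: x=6. PCs: A@3 B@3 C@3
Step 10: thread C executes C4 (x = x). Shared: x=6. PCs: A@3 B@3 C@4

Answer: x=6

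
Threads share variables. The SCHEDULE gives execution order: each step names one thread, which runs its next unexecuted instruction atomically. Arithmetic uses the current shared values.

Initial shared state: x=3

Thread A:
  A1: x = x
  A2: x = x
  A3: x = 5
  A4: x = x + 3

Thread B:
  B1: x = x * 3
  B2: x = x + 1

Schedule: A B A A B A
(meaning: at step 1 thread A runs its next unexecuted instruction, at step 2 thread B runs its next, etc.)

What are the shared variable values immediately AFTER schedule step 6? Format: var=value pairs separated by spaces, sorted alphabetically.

Step 1: thread A executes A1 (x = x). Shared: x=3. PCs: A@1 B@0
Step 2: thread B executes B1 (x = x * 3). Shared: x=9. PCs: A@1 B@1
Step 3: thread A executes A2 (x = x). Shared: x=9. PCs: A@2 B@1
Step 4: thread A executes A3 (x = 5). Shared: x=5. PCs: A@3 B@1
Step 5: thread B executes B2 (x = x + 1). Shared: x=6. PCs: A@3 B@2
Step 6: thread A executes A4 (x = x + 3). Shared: x=9. PCs: A@4 B@2

Answer: x=9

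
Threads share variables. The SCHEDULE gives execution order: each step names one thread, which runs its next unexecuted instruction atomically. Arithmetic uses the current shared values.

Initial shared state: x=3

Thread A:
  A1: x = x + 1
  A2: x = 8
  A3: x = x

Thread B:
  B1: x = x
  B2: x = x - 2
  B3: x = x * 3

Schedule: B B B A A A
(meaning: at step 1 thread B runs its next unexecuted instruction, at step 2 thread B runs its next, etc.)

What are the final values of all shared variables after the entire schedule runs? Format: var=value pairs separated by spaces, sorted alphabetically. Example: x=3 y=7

Step 1: thread B executes B1 (x = x). Shared: x=3. PCs: A@0 B@1
Step 2: thread B executes B2 (x = x - 2). Shared: x=1. PCs: A@0 B@2
Step 3: thread B executes B3 (x = x * 3). Shared: x=3. PCs: A@0 B@3
Step 4: thread A executes A1 (x = x + 1). Shared: x=4. PCs: A@1 B@3
Step 5: thread A executes A2 (x = 8). Shared: x=8. PCs: A@2 B@3
Step 6: thread A executes A3 (x = x). Shared: x=8. PCs: A@3 B@3

Answer: x=8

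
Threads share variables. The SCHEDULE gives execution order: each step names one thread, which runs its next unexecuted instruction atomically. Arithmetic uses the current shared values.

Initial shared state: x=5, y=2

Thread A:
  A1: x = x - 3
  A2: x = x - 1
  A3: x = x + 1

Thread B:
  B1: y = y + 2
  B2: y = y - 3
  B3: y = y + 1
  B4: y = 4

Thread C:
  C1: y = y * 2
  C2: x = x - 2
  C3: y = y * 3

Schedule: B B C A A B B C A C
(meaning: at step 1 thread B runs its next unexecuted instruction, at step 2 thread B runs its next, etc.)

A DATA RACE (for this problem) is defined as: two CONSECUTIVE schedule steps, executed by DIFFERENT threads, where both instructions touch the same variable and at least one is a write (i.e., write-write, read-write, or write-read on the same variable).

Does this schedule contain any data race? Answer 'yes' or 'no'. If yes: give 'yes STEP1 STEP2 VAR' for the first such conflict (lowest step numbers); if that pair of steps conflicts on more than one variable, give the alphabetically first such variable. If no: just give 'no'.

Answer: yes 2 3 y

Derivation:
Steps 1,2: same thread (B). No race.
Steps 2,3: B(y = y - 3) vs C(y = y * 2). RACE on y (W-W).
Steps 3,4: C(r=y,w=y) vs A(r=x,w=x). No conflict.
Steps 4,5: same thread (A). No race.
Steps 5,6: A(r=x,w=x) vs B(r=y,w=y). No conflict.
Steps 6,7: same thread (B). No race.
Steps 7,8: B(r=-,w=y) vs C(r=x,w=x). No conflict.
Steps 8,9: C(x = x - 2) vs A(x = x + 1). RACE on x (W-W).
Steps 9,10: A(r=x,w=x) vs C(r=y,w=y). No conflict.
First conflict at steps 2,3.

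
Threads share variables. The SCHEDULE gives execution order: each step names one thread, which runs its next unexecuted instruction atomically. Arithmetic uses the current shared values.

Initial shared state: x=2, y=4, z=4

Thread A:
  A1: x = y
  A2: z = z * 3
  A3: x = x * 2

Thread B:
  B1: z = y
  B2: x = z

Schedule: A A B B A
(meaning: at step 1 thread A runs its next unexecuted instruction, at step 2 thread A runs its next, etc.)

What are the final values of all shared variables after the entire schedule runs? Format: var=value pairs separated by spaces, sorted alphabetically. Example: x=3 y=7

Answer: x=8 y=4 z=4

Derivation:
Step 1: thread A executes A1 (x = y). Shared: x=4 y=4 z=4. PCs: A@1 B@0
Step 2: thread A executes A2 (z = z * 3). Shared: x=4 y=4 z=12. PCs: A@2 B@0
Step 3: thread B executes B1 (z = y). Shared: x=4 y=4 z=4. PCs: A@2 B@1
Step 4: thread B executes B2 (x = z). Shared: x=4 y=4 z=4. PCs: A@2 B@2
Step 5: thread A executes A3 (x = x * 2). Shared: x=8 y=4 z=4. PCs: A@3 B@2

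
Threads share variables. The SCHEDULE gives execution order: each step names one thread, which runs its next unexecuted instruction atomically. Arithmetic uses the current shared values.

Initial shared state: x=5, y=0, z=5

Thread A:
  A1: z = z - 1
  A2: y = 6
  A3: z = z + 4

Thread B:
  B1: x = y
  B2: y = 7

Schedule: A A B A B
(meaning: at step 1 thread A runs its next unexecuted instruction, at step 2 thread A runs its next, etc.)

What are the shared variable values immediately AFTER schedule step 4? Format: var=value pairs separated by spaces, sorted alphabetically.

Step 1: thread A executes A1 (z = z - 1). Shared: x=5 y=0 z=4. PCs: A@1 B@0
Step 2: thread A executes A2 (y = 6). Shared: x=5 y=6 z=4. PCs: A@2 B@0
Step 3: thread B executes B1 (x = y). Shared: x=6 y=6 z=4. PCs: A@2 B@1
Step 4: thread A executes A3 (z = z + 4). Shared: x=6 y=6 z=8. PCs: A@3 B@1

Answer: x=6 y=6 z=8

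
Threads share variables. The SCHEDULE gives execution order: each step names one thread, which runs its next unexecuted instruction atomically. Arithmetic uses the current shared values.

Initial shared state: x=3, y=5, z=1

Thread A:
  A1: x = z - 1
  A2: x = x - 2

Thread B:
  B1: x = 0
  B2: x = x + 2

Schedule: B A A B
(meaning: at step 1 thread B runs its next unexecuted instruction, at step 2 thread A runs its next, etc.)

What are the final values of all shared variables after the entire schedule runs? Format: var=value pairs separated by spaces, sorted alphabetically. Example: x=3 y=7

Step 1: thread B executes B1 (x = 0). Shared: x=0 y=5 z=1. PCs: A@0 B@1
Step 2: thread A executes A1 (x = z - 1). Shared: x=0 y=5 z=1. PCs: A@1 B@1
Step 3: thread A executes A2 (x = x - 2). Shared: x=-2 y=5 z=1. PCs: A@2 B@1
Step 4: thread B executes B2 (x = x + 2). Shared: x=0 y=5 z=1. PCs: A@2 B@2

Answer: x=0 y=5 z=1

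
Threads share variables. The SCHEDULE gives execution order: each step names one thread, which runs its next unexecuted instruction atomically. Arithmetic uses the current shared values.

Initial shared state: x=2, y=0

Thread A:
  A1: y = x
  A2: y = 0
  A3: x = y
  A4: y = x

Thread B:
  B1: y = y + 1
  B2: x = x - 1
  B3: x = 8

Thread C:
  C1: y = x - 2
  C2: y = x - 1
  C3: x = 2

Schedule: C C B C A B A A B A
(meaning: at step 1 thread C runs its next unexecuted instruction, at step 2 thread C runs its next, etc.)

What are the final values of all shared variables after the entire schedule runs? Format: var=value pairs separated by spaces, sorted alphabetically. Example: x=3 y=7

Step 1: thread C executes C1 (y = x - 2). Shared: x=2 y=0. PCs: A@0 B@0 C@1
Step 2: thread C executes C2 (y = x - 1). Shared: x=2 y=1. PCs: A@0 B@0 C@2
Step 3: thread B executes B1 (y = y + 1). Shared: x=2 y=2. PCs: A@0 B@1 C@2
Step 4: thread C executes C3 (x = 2). Shared: x=2 y=2. PCs: A@0 B@1 C@3
Step 5: thread A executes A1 (y = x). Shared: x=2 y=2. PCs: A@1 B@1 C@3
Step 6: thread B executes B2 (x = x - 1). Shared: x=1 y=2. PCs: A@1 B@2 C@3
Step 7: thread A executes A2 (y = 0). Shared: x=1 y=0. PCs: A@2 B@2 C@3
Step 8: thread A executes A3 (x = y). Shared: x=0 y=0. PCs: A@3 B@2 C@3
Step 9: thread B executes B3 (x = 8). Shared: x=8 y=0. PCs: A@3 B@3 C@3
Step 10: thread A executes A4 (y = x). Shared: x=8 y=8. PCs: A@4 B@3 C@3

Answer: x=8 y=8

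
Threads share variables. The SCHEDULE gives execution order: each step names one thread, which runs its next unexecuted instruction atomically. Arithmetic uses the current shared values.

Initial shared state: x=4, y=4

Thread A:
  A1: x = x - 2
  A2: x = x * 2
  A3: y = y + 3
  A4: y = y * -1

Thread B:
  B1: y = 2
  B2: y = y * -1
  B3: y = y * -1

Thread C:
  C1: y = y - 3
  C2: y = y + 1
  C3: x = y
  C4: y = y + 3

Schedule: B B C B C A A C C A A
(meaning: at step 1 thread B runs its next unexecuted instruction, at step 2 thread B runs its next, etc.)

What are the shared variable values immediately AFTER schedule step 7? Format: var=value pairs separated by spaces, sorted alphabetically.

Step 1: thread B executes B1 (y = 2). Shared: x=4 y=2. PCs: A@0 B@1 C@0
Step 2: thread B executes B2 (y = y * -1). Shared: x=4 y=-2. PCs: A@0 B@2 C@0
Step 3: thread C executes C1 (y = y - 3). Shared: x=4 y=-5. PCs: A@0 B@2 C@1
Step 4: thread B executes B3 (y = y * -1). Shared: x=4 y=5. PCs: A@0 B@3 C@1
Step 5: thread C executes C2 (y = y + 1). Shared: x=4 y=6. PCs: A@0 B@3 C@2
Step 6: thread A executes A1 (x = x - 2). Shared: x=2 y=6. PCs: A@1 B@3 C@2
Step 7: thread A executes A2 (x = x * 2). Shared: x=4 y=6. PCs: A@2 B@3 C@2

Answer: x=4 y=6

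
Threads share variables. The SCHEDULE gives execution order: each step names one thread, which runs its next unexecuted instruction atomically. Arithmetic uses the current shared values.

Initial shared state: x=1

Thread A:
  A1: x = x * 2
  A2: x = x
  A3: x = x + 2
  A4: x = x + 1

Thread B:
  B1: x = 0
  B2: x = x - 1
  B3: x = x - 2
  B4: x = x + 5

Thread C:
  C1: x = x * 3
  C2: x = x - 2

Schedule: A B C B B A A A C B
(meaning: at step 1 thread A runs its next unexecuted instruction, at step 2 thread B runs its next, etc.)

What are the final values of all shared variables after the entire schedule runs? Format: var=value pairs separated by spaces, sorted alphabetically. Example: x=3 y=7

Answer: x=3

Derivation:
Step 1: thread A executes A1 (x = x * 2). Shared: x=2. PCs: A@1 B@0 C@0
Step 2: thread B executes B1 (x = 0). Shared: x=0. PCs: A@1 B@1 C@0
Step 3: thread C executes C1 (x = x * 3). Shared: x=0. PCs: A@1 B@1 C@1
Step 4: thread B executes B2 (x = x - 1). Shared: x=-1. PCs: A@1 B@2 C@1
Step 5: thread B executes B3 (x = x - 2). Shared: x=-3. PCs: A@1 B@3 C@1
Step 6: thread A executes A2 (x = x). Shared: x=-3. PCs: A@2 B@3 C@1
Step 7: thread A executes A3 (x = x + 2). Shared: x=-1. PCs: A@3 B@3 C@1
Step 8: thread A executes A4 (x = x + 1). Shared: x=0. PCs: A@4 B@3 C@1
Step 9: thread C executes C2 (x = x - 2). Shared: x=-2. PCs: A@4 B@3 C@2
Step 10: thread B executes B4 (x = x + 5). Shared: x=3. PCs: A@4 B@4 C@2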